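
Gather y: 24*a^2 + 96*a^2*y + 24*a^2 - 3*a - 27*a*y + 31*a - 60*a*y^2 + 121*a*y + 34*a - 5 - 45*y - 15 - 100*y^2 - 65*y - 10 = 48*a^2 + 62*a + y^2*(-60*a - 100) + y*(96*a^2 + 94*a - 110) - 30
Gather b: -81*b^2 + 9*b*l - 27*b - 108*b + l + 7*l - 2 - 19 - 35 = -81*b^2 + b*(9*l - 135) + 8*l - 56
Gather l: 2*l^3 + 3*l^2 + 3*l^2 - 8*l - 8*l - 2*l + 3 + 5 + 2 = 2*l^3 + 6*l^2 - 18*l + 10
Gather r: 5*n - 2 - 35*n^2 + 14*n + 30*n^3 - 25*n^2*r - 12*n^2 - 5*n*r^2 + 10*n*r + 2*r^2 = 30*n^3 - 47*n^2 + 19*n + r^2*(2 - 5*n) + r*(-25*n^2 + 10*n) - 2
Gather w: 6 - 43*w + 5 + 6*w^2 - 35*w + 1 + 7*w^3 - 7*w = 7*w^3 + 6*w^2 - 85*w + 12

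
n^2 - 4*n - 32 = (n - 8)*(n + 4)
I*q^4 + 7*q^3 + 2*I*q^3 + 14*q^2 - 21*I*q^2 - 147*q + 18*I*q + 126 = (q - 3)*(q + 6)*(q - 7*I)*(I*q - I)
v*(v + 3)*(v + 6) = v^3 + 9*v^2 + 18*v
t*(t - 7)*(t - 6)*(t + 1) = t^4 - 12*t^3 + 29*t^2 + 42*t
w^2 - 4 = (w - 2)*(w + 2)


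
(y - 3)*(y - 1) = y^2 - 4*y + 3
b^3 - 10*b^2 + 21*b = b*(b - 7)*(b - 3)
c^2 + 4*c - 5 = (c - 1)*(c + 5)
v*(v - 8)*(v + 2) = v^3 - 6*v^2 - 16*v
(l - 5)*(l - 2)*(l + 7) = l^3 - 39*l + 70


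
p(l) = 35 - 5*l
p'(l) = -5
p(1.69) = 26.55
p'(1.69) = -5.00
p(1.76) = 26.20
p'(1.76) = -5.00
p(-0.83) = 39.15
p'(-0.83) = -5.00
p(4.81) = 10.95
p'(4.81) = -5.00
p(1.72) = 26.40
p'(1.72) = -5.00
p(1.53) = 27.35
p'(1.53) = -5.00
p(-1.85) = 44.25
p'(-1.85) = -5.00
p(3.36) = 18.20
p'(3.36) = -5.00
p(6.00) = 5.00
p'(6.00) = -5.00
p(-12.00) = 95.00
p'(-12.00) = -5.00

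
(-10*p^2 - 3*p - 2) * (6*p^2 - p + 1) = -60*p^4 - 8*p^3 - 19*p^2 - p - 2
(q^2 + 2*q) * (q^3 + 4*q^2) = q^5 + 6*q^4 + 8*q^3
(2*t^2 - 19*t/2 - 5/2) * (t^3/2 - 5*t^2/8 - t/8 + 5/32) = t^5 - 6*t^4 + 71*t^3/16 + 49*t^2/16 - 75*t/64 - 25/64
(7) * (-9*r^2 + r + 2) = -63*r^2 + 7*r + 14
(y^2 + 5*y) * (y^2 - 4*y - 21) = y^4 + y^3 - 41*y^2 - 105*y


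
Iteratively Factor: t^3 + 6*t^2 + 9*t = (t + 3)*(t^2 + 3*t) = (t + 3)^2*(t)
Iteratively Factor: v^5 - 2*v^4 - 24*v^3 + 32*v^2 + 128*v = (v + 2)*(v^4 - 4*v^3 - 16*v^2 + 64*v) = (v + 2)*(v + 4)*(v^3 - 8*v^2 + 16*v) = (v - 4)*(v + 2)*(v + 4)*(v^2 - 4*v) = (v - 4)^2*(v + 2)*(v + 4)*(v)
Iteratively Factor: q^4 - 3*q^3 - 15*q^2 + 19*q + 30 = (q + 1)*(q^3 - 4*q^2 - 11*q + 30) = (q + 1)*(q + 3)*(q^2 - 7*q + 10) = (q - 5)*(q + 1)*(q + 3)*(q - 2)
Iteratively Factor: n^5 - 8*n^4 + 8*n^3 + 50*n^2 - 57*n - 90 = (n + 1)*(n^4 - 9*n^3 + 17*n^2 + 33*n - 90) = (n - 5)*(n + 1)*(n^3 - 4*n^2 - 3*n + 18) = (n - 5)*(n - 3)*(n + 1)*(n^2 - n - 6) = (n - 5)*(n - 3)*(n + 1)*(n + 2)*(n - 3)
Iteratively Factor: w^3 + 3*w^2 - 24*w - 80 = (w + 4)*(w^2 - w - 20) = (w - 5)*(w + 4)*(w + 4)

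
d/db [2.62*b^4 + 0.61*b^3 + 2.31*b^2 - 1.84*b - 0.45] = 10.48*b^3 + 1.83*b^2 + 4.62*b - 1.84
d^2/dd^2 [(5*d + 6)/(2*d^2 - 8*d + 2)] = ((14 - 15*d)*(d^2 - 4*d + 1) + (d - 2)^2*(20*d + 24))/(d^2 - 4*d + 1)^3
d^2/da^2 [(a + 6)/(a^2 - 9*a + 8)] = 2*(3*(1 - a)*(a^2 - 9*a + 8) + (a + 6)*(2*a - 9)^2)/(a^2 - 9*a + 8)^3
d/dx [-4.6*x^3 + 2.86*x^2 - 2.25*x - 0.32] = -13.8*x^2 + 5.72*x - 2.25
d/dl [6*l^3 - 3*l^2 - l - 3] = 18*l^2 - 6*l - 1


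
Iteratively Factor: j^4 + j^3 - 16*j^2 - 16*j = (j - 4)*(j^3 + 5*j^2 + 4*j) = (j - 4)*(j + 4)*(j^2 + j) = j*(j - 4)*(j + 4)*(j + 1)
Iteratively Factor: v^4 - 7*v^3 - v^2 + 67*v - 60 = (v - 5)*(v^3 - 2*v^2 - 11*v + 12) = (v - 5)*(v - 4)*(v^2 + 2*v - 3) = (v - 5)*(v - 4)*(v + 3)*(v - 1)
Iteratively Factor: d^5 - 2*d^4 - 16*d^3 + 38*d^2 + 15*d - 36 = (d - 1)*(d^4 - d^3 - 17*d^2 + 21*d + 36) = (d - 3)*(d - 1)*(d^3 + 2*d^2 - 11*d - 12) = (d - 3)*(d - 1)*(d + 4)*(d^2 - 2*d - 3) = (d - 3)^2*(d - 1)*(d + 4)*(d + 1)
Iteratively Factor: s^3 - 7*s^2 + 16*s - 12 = (s - 3)*(s^2 - 4*s + 4) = (s - 3)*(s - 2)*(s - 2)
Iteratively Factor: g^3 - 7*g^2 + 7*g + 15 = (g - 5)*(g^2 - 2*g - 3) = (g - 5)*(g + 1)*(g - 3)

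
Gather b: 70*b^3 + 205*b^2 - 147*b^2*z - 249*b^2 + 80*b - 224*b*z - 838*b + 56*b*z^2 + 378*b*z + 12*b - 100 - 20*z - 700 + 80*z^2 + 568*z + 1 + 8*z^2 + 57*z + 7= 70*b^3 + b^2*(-147*z - 44) + b*(56*z^2 + 154*z - 746) + 88*z^2 + 605*z - 792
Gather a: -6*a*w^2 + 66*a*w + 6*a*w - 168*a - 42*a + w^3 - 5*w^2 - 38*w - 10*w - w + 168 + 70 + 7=a*(-6*w^2 + 72*w - 210) + w^3 - 5*w^2 - 49*w + 245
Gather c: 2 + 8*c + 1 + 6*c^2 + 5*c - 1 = 6*c^2 + 13*c + 2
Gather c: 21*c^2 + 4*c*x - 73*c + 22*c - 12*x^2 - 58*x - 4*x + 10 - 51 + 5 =21*c^2 + c*(4*x - 51) - 12*x^2 - 62*x - 36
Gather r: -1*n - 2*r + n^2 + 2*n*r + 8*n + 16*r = n^2 + 7*n + r*(2*n + 14)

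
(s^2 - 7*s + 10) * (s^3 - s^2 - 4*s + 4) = s^5 - 8*s^4 + 13*s^3 + 22*s^2 - 68*s + 40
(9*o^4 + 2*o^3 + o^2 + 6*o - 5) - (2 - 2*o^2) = 9*o^4 + 2*o^3 + 3*o^2 + 6*o - 7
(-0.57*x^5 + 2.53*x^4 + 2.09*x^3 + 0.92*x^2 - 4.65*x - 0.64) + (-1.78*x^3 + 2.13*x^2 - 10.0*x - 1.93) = -0.57*x^5 + 2.53*x^4 + 0.31*x^3 + 3.05*x^2 - 14.65*x - 2.57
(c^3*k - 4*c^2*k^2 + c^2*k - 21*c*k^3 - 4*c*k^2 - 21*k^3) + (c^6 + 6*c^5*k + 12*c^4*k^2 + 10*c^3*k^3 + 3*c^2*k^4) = c^6 + 6*c^5*k + 12*c^4*k^2 + 10*c^3*k^3 + c^3*k + 3*c^2*k^4 - 4*c^2*k^2 + c^2*k - 21*c*k^3 - 4*c*k^2 - 21*k^3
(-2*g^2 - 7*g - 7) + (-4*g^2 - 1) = -6*g^2 - 7*g - 8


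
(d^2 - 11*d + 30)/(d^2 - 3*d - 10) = (d - 6)/(d + 2)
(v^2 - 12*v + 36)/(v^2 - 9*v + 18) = (v - 6)/(v - 3)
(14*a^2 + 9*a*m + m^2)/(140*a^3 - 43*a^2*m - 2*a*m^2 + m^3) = (2*a + m)/(20*a^2 - 9*a*m + m^2)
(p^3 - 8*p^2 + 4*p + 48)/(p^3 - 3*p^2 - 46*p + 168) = (p + 2)/(p + 7)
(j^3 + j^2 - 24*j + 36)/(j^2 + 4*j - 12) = j - 3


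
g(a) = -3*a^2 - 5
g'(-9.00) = 54.00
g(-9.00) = -248.00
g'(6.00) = -36.00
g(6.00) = -113.00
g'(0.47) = -2.82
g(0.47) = -5.66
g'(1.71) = -10.26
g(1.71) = -13.77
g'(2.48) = -14.88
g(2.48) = -23.45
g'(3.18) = -19.08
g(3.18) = -35.34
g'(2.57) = -15.42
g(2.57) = -24.81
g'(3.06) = -18.36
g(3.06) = -33.09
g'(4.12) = -24.72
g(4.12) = -55.92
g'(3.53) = -21.18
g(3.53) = -42.38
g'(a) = -6*a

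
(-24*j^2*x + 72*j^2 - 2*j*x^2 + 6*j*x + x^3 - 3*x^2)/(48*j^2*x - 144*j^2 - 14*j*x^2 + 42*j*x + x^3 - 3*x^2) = (4*j + x)/(-8*j + x)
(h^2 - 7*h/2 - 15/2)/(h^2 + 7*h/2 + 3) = (h - 5)/(h + 2)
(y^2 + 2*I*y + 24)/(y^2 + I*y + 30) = (y - 4*I)/(y - 5*I)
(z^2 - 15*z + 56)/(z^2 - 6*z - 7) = (z - 8)/(z + 1)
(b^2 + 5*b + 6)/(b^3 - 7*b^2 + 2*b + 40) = (b + 3)/(b^2 - 9*b + 20)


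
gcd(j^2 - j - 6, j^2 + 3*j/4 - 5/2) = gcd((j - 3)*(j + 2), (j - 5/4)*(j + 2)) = j + 2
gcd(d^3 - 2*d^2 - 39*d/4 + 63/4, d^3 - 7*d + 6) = d + 3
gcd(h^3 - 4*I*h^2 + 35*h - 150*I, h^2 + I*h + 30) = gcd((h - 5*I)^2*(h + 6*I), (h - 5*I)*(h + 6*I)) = h^2 + I*h + 30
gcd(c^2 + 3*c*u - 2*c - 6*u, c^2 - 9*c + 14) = c - 2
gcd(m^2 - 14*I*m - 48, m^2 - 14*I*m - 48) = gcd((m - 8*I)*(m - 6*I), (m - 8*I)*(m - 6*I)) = m^2 - 14*I*m - 48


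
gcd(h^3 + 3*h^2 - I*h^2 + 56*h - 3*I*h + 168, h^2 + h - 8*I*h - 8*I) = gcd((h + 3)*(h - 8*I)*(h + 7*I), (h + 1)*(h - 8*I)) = h - 8*I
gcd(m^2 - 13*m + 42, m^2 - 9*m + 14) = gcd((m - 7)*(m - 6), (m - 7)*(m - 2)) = m - 7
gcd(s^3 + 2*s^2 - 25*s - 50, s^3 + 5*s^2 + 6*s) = s + 2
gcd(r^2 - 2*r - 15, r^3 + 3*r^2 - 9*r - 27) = r + 3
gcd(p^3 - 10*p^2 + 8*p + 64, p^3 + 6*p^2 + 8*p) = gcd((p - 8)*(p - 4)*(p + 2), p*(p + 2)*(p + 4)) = p + 2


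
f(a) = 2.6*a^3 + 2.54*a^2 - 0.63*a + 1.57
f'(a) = 7.8*a^2 + 5.08*a - 0.63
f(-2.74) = -31.12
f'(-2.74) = 44.01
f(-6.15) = -503.27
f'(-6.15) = 263.14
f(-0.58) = 2.28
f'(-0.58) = -0.95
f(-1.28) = 1.09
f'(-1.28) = 5.65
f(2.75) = 73.12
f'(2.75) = 72.33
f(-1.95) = -6.82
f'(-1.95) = 19.12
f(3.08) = 99.69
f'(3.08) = 89.01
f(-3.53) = -78.92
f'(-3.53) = 78.63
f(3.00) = 92.74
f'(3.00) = 84.81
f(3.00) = 92.74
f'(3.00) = 84.81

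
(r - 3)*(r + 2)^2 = r^3 + r^2 - 8*r - 12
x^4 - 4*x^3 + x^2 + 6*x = x*(x - 3)*(x - 2)*(x + 1)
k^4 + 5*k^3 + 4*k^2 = k^2*(k + 1)*(k + 4)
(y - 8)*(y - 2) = y^2 - 10*y + 16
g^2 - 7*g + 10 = (g - 5)*(g - 2)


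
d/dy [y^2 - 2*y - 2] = 2*y - 2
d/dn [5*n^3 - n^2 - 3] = n*(15*n - 2)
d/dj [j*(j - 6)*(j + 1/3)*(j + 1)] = 4*j^3 - 14*j^2 - 46*j/3 - 2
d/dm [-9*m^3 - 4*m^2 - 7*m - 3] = -27*m^2 - 8*m - 7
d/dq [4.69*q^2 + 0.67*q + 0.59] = 9.38*q + 0.67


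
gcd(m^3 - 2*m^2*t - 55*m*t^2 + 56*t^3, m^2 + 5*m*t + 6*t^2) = 1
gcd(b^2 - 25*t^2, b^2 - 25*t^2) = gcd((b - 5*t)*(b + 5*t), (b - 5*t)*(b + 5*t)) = -b^2 + 25*t^2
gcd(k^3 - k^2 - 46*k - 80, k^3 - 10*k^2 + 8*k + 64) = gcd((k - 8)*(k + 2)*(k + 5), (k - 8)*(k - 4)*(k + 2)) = k^2 - 6*k - 16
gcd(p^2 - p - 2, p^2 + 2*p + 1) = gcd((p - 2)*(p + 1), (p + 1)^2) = p + 1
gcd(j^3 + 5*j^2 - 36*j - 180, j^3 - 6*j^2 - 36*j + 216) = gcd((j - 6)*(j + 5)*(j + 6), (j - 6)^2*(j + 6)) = j^2 - 36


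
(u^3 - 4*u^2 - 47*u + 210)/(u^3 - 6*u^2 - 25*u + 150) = (u + 7)/(u + 5)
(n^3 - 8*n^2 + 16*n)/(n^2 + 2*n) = (n^2 - 8*n + 16)/(n + 2)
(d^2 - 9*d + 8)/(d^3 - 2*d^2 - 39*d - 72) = (d - 1)/(d^2 + 6*d + 9)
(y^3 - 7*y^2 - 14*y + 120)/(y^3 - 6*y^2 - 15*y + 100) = (y - 6)/(y - 5)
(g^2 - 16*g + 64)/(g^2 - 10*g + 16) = (g - 8)/(g - 2)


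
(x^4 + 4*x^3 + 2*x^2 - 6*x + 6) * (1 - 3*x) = -3*x^5 - 11*x^4 - 2*x^3 + 20*x^2 - 24*x + 6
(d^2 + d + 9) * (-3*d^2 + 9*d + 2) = -3*d^4 + 6*d^3 - 16*d^2 + 83*d + 18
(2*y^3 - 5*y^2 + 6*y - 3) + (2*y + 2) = 2*y^3 - 5*y^2 + 8*y - 1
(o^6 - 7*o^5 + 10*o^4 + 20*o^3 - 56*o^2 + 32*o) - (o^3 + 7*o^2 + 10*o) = o^6 - 7*o^5 + 10*o^4 + 19*o^3 - 63*o^2 + 22*o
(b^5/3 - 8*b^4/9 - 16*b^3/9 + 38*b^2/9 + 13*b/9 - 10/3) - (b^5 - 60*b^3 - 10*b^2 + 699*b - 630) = -2*b^5/3 - 8*b^4/9 + 524*b^3/9 + 128*b^2/9 - 6278*b/9 + 1880/3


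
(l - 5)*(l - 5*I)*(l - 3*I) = l^3 - 5*l^2 - 8*I*l^2 - 15*l + 40*I*l + 75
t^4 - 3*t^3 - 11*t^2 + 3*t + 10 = (t - 5)*(t - 1)*(t + 1)*(t + 2)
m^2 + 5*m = m*(m + 5)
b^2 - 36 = (b - 6)*(b + 6)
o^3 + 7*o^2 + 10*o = o*(o + 2)*(o + 5)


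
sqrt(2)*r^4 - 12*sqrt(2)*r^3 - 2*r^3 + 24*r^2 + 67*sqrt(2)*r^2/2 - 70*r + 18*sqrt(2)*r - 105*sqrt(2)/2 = (r - 7)*(r - 5)*(r - 3*sqrt(2)/2)*(sqrt(2)*r + 1)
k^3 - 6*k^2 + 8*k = k*(k - 4)*(k - 2)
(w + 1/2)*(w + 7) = w^2 + 15*w/2 + 7/2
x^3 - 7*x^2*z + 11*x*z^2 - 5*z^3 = (x - 5*z)*(x - z)^2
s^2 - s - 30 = (s - 6)*(s + 5)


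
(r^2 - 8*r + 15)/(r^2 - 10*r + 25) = (r - 3)/(r - 5)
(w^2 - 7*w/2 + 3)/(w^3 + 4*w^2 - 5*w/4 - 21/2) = 2*(w - 2)/(2*w^2 + 11*w + 14)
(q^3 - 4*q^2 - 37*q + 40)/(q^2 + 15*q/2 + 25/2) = 2*(q^2 - 9*q + 8)/(2*q + 5)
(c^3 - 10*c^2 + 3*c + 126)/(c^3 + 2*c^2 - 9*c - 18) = (c^2 - 13*c + 42)/(c^2 - c - 6)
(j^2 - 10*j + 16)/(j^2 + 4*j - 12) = (j - 8)/(j + 6)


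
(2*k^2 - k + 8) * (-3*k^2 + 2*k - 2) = -6*k^4 + 7*k^3 - 30*k^2 + 18*k - 16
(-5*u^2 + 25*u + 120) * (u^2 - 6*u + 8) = -5*u^4 + 55*u^3 - 70*u^2 - 520*u + 960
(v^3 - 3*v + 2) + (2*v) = v^3 - v + 2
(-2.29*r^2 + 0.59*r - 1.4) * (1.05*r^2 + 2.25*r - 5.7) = -2.4045*r^4 - 4.533*r^3 + 12.9105*r^2 - 6.513*r + 7.98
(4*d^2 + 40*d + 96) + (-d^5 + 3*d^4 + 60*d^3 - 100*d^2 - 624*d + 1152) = -d^5 + 3*d^4 + 60*d^3 - 96*d^2 - 584*d + 1248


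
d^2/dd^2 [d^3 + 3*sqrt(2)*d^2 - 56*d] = 6*d + 6*sqrt(2)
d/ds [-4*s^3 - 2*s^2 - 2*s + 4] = -12*s^2 - 4*s - 2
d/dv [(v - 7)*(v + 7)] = 2*v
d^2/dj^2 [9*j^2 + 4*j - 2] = 18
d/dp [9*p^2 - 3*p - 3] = 18*p - 3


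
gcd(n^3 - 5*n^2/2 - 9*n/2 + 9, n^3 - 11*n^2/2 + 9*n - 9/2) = n^2 - 9*n/2 + 9/2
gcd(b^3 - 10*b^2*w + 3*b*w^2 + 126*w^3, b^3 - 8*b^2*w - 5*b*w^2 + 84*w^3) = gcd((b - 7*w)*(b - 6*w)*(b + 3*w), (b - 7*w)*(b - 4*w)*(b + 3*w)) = -b^2 + 4*b*w + 21*w^2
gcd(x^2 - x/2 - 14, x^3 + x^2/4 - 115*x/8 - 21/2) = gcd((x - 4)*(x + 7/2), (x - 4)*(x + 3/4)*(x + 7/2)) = x^2 - x/2 - 14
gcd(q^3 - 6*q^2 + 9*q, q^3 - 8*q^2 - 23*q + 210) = 1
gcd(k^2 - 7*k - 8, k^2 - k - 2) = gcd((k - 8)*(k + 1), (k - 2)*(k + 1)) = k + 1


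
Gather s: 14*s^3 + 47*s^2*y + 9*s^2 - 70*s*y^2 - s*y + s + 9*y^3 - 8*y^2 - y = 14*s^3 + s^2*(47*y + 9) + s*(-70*y^2 - y + 1) + 9*y^3 - 8*y^2 - y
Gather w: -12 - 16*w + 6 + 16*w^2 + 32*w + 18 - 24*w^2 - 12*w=-8*w^2 + 4*w + 12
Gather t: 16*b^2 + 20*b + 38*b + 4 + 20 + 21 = 16*b^2 + 58*b + 45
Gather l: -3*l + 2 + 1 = 3 - 3*l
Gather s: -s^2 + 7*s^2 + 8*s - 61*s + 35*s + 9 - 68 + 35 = 6*s^2 - 18*s - 24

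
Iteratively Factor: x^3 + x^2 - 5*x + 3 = (x - 1)*(x^2 + 2*x - 3) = (x - 1)*(x + 3)*(x - 1)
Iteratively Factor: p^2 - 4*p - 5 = (p - 5)*(p + 1)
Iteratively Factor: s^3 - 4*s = (s - 2)*(s^2 + 2*s) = s*(s - 2)*(s + 2)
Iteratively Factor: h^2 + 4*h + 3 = (h + 3)*(h + 1)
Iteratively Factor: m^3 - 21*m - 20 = (m + 1)*(m^2 - m - 20) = (m + 1)*(m + 4)*(m - 5)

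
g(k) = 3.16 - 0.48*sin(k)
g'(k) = -0.48*cos(k)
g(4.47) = 3.63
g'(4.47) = 0.12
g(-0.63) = 3.44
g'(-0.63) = -0.39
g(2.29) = 2.80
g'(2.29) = 0.32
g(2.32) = 2.81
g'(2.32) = 0.33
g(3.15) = 3.16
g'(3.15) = 0.48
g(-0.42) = 3.36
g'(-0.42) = -0.44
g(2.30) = 2.80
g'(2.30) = 0.32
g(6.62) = 3.00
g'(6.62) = -0.45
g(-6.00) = 3.03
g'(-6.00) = -0.46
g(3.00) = 3.09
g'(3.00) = 0.48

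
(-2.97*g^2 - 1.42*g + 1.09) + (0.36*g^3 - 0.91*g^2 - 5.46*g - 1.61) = 0.36*g^3 - 3.88*g^2 - 6.88*g - 0.52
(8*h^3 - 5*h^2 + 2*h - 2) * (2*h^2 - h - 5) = 16*h^5 - 18*h^4 - 31*h^3 + 19*h^2 - 8*h + 10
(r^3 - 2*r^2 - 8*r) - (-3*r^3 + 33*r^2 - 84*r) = 4*r^3 - 35*r^2 + 76*r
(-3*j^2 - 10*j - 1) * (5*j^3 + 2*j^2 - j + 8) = -15*j^5 - 56*j^4 - 22*j^3 - 16*j^2 - 79*j - 8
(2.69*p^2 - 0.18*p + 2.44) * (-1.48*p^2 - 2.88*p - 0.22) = -3.9812*p^4 - 7.4808*p^3 - 3.6846*p^2 - 6.9876*p - 0.5368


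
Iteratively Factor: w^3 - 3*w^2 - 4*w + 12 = (w - 2)*(w^2 - w - 6) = (w - 3)*(w - 2)*(w + 2)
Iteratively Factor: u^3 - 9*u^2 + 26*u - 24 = (u - 4)*(u^2 - 5*u + 6) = (u - 4)*(u - 3)*(u - 2)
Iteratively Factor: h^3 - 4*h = (h - 2)*(h^2 + 2*h) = h*(h - 2)*(h + 2)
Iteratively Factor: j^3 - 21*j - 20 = (j + 1)*(j^2 - j - 20) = (j + 1)*(j + 4)*(j - 5)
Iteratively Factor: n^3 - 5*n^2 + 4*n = (n)*(n^2 - 5*n + 4) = n*(n - 4)*(n - 1)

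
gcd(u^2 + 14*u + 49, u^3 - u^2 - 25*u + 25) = 1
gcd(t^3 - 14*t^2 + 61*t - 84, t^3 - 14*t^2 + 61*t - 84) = t^3 - 14*t^2 + 61*t - 84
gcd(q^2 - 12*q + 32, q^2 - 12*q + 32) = q^2 - 12*q + 32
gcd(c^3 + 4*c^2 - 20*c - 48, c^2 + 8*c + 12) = c^2 + 8*c + 12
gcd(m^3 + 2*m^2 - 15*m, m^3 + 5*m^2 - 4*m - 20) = m + 5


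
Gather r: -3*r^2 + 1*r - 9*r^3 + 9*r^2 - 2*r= -9*r^3 + 6*r^2 - r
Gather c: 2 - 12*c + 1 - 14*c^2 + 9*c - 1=-14*c^2 - 3*c + 2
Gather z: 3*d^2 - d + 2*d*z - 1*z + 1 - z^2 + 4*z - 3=3*d^2 - d - z^2 + z*(2*d + 3) - 2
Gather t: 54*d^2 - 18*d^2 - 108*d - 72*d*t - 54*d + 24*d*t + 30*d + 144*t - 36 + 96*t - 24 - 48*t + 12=36*d^2 - 132*d + t*(192 - 48*d) - 48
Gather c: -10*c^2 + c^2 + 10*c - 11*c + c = -9*c^2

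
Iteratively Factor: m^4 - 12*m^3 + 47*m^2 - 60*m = (m)*(m^3 - 12*m^2 + 47*m - 60) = m*(m - 3)*(m^2 - 9*m + 20) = m*(m - 5)*(m - 3)*(m - 4)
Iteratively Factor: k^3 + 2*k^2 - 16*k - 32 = (k - 4)*(k^2 + 6*k + 8) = (k - 4)*(k + 4)*(k + 2)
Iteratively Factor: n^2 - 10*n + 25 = (n - 5)*(n - 5)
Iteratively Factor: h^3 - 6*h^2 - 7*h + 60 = (h - 5)*(h^2 - h - 12) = (h - 5)*(h + 3)*(h - 4)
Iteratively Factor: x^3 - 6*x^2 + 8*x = (x - 4)*(x^2 - 2*x) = x*(x - 4)*(x - 2)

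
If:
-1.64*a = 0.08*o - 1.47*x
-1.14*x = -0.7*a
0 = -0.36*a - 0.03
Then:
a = -0.08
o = 0.77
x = -0.05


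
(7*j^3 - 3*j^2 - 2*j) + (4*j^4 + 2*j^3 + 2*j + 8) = 4*j^4 + 9*j^3 - 3*j^2 + 8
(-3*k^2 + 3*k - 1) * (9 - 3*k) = 9*k^3 - 36*k^2 + 30*k - 9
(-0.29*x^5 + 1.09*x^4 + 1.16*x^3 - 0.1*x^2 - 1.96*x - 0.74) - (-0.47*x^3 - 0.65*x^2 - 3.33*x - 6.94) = -0.29*x^5 + 1.09*x^4 + 1.63*x^3 + 0.55*x^2 + 1.37*x + 6.2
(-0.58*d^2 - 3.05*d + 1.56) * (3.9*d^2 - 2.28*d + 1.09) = -2.262*d^4 - 10.5726*d^3 + 12.4058*d^2 - 6.8813*d + 1.7004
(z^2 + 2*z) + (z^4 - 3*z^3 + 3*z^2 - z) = z^4 - 3*z^3 + 4*z^2 + z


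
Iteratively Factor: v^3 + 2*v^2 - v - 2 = (v + 1)*(v^2 + v - 2) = (v + 1)*(v + 2)*(v - 1)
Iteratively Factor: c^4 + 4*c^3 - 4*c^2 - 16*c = (c + 2)*(c^3 + 2*c^2 - 8*c) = (c - 2)*(c + 2)*(c^2 + 4*c) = c*(c - 2)*(c + 2)*(c + 4)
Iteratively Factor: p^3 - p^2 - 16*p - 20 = (p + 2)*(p^2 - 3*p - 10) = (p + 2)^2*(p - 5)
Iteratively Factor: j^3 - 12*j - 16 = (j + 2)*(j^2 - 2*j - 8) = (j + 2)^2*(j - 4)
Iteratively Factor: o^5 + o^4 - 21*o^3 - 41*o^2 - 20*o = (o + 1)*(o^4 - 21*o^2 - 20*o) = (o + 1)^2*(o^3 - o^2 - 20*o) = (o - 5)*(o + 1)^2*(o^2 + 4*o) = o*(o - 5)*(o + 1)^2*(o + 4)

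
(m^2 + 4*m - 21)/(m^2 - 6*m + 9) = (m + 7)/(m - 3)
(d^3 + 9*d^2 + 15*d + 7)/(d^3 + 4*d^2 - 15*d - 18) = (d^2 + 8*d + 7)/(d^2 + 3*d - 18)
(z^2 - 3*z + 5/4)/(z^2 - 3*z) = (z^2 - 3*z + 5/4)/(z*(z - 3))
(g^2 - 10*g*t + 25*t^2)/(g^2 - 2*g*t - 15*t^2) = (g - 5*t)/(g + 3*t)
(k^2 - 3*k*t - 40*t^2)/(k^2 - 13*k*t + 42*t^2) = (k^2 - 3*k*t - 40*t^2)/(k^2 - 13*k*t + 42*t^2)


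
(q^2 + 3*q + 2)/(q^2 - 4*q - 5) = (q + 2)/(q - 5)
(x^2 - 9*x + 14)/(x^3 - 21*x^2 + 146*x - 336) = (x - 2)/(x^2 - 14*x + 48)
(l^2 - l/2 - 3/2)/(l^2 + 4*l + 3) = (l - 3/2)/(l + 3)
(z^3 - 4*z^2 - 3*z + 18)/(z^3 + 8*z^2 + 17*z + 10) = (z^2 - 6*z + 9)/(z^2 + 6*z + 5)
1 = 1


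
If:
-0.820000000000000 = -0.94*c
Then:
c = 0.87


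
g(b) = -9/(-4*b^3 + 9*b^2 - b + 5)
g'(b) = -9*(12*b^2 - 18*b + 1)/(-4*b^3 + 9*b^2 - b + 5)^2 = 9*(-12*b^2 + 18*b - 1)/(4*b^3 - 9*b^2 + b - 5)^2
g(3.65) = 0.12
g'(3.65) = -0.16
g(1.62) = -0.90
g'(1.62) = -0.30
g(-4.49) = -0.02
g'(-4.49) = -0.01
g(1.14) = -0.93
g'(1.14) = 0.38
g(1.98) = -1.24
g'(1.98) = -2.12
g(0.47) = -1.47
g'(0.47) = 1.16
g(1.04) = -0.98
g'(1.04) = 0.50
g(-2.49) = -0.07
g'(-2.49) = -0.07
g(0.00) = -1.80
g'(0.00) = -0.36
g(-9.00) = 0.00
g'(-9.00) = 0.00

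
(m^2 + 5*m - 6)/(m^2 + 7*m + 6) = (m - 1)/(m + 1)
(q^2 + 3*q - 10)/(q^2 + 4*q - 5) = (q - 2)/(q - 1)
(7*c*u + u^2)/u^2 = (7*c + u)/u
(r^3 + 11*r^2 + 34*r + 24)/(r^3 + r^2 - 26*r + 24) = (r^2 + 5*r + 4)/(r^2 - 5*r + 4)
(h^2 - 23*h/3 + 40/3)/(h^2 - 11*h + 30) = (h - 8/3)/(h - 6)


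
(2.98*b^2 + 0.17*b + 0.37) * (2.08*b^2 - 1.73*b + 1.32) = 6.1984*b^4 - 4.8018*b^3 + 4.4091*b^2 - 0.4157*b + 0.4884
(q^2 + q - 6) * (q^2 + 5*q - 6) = q^4 + 6*q^3 - 7*q^2 - 36*q + 36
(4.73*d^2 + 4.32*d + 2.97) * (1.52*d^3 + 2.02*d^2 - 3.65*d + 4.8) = 7.1896*d^5 + 16.121*d^4 - 4.0237*d^3 + 12.9354*d^2 + 9.8955*d + 14.256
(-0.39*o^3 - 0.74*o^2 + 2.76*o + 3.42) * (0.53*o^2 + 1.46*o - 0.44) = -0.2067*o^5 - 0.9616*o^4 + 0.554*o^3 + 6.1678*o^2 + 3.7788*o - 1.5048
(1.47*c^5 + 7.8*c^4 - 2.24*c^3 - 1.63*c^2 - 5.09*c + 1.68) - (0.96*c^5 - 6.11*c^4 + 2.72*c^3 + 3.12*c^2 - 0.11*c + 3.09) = 0.51*c^5 + 13.91*c^4 - 4.96*c^3 - 4.75*c^2 - 4.98*c - 1.41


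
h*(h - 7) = h^2 - 7*h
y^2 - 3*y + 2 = (y - 2)*(y - 1)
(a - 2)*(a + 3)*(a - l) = a^3 - a^2*l + a^2 - a*l - 6*a + 6*l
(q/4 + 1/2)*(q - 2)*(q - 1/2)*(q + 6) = q^4/4 + 11*q^3/8 - 7*q^2/4 - 11*q/2 + 3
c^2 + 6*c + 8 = (c + 2)*(c + 4)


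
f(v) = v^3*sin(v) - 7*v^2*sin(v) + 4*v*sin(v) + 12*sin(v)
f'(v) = v^3*cos(v) + 3*v^2*sin(v) - 7*v^2*cos(v) - 14*v*sin(v) + 4*v*cos(v) + 4*sin(v) + 12*cos(v)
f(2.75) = -3.49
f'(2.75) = 3.94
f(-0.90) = -1.57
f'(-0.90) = -13.66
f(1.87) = 1.47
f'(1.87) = -11.62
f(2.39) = -3.26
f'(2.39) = -4.93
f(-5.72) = -228.00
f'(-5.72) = -263.81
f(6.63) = 7.56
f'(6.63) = 35.56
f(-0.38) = -3.49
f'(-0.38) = 5.13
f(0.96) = 8.42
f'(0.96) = 0.42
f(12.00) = -418.53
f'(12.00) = 514.40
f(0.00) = 0.00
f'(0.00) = 12.00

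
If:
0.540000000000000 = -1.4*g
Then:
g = -0.39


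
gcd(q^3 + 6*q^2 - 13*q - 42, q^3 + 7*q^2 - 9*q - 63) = q^2 + 4*q - 21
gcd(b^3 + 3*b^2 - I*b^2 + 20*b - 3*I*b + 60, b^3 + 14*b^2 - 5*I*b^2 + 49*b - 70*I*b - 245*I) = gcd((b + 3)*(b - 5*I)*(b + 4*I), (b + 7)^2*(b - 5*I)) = b - 5*I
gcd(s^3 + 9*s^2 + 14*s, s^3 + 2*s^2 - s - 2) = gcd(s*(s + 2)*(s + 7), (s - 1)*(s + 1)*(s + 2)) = s + 2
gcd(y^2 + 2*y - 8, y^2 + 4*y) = y + 4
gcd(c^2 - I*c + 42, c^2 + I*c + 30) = c + 6*I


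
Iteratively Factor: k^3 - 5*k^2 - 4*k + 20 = (k - 5)*(k^2 - 4) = (k - 5)*(k - 2)*(k + 2)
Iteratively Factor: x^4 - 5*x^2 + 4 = (x + 2)*(x^3 - 2*x^2 - x + 2) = (x - 2)*(x + 2)*(x^2 - 1) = (x - 2)*(x - 1)*(x + 2)*(x + 1)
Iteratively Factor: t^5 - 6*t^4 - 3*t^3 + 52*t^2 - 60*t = (t - 5)*(t^4 - t^3 - 8*t^2 + 12*t) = (t - 5)*(t - 2)*(t^3 + t^2 - 6*t) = (t - 5)*(t - 2)^2*(t^2 + 3*t) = t*(t - 5)*(t - 2)^2*(t + 3)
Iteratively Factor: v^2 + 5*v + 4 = (v + 4)*(v + 1)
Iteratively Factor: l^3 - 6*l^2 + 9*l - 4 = (l - 4)*(l^2 - 2*l + 1) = (l - 4)*(l - 1)*(l - 1)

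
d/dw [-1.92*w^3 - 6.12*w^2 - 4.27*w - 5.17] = -5.76*w^2 - 12.24*w - 4.27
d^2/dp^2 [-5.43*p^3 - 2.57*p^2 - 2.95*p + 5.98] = -32.58*p - 5.14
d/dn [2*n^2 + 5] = 4*n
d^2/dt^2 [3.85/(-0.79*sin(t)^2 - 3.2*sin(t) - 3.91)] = (9.61114*sin(t)^4 + 29.1984*sin(t)^3 - 22.56177*sin(t)^2 - 106.568*sin(t) - 55.06347)/(0.79*sin(t)^2 + 3.2*sin(t) + 3.91)^3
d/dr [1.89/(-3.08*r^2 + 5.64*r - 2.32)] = (11.6424*r - 10.6596)/(3.08*r^2 - 5.64*r + 2.32)^2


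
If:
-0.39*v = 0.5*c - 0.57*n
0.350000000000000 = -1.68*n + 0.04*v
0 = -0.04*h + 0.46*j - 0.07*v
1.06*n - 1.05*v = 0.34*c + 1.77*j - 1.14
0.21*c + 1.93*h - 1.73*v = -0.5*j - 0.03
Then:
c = -0.87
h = 0.79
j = 0.20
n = -0.19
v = 0.85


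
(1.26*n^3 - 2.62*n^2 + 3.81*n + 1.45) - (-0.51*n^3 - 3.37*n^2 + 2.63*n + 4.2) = 1.77*n^3 + 0.75*n^2 + 1.18*n - 2.75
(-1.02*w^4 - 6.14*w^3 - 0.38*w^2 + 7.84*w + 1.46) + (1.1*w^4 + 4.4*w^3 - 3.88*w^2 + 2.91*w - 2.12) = 0.0800000000000001*w^4 - 1.74*w^3 - 4.26*w^2 + 10.75*w - 0.66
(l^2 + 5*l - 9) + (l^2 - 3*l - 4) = 2*l^2 + 2*l - 13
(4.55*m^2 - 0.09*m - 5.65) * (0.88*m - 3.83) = 4.004*m^3 - 17.5057*m^2 - 4.6273*m + 21.6395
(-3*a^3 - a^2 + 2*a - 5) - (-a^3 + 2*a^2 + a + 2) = -2*a^3 - 3*a^2 + a - 7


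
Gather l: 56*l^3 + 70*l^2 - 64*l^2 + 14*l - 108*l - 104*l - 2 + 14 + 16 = 56*l^3 + 6*l^2 - 198*l + 28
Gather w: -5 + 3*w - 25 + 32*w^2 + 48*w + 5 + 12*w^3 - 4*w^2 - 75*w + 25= 12*w^3 + 28*w^2 - 24*w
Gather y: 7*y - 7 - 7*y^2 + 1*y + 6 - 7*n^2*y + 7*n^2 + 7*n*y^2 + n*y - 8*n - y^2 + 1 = 7*n^2 - 8*n + y^2*(7*n - 8) + y*(-7*n^2 + n + 8)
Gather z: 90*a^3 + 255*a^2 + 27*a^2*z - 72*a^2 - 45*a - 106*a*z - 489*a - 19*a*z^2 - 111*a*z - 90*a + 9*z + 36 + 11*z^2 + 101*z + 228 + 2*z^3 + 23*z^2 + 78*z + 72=90*a^3 + 183*a^2 - 624*a + 2*z^3 + z^2*(34 - 19*a) + z*(27*a^2 - 217*a + 188) + 336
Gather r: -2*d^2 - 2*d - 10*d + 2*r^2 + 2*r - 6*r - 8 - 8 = -2*d^2 - 12*d + 2*r^2 - 4*r - 16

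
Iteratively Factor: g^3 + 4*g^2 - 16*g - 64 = (g - 4)*(g^2 + 8*g + 16) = (g - 4)*(g + 4)*(g + 4)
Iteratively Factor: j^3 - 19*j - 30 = (j + 3)*(j^2 - 3*j - 10) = (j + 2)*(j + 3)*(j - 5)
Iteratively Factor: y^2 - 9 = (y - 3)*(y + 3)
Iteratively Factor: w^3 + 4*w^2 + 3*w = (w)*(w^2 + 4*w + 3) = w*(w + 1)*(w + 3)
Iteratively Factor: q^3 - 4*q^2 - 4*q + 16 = (q - 4)*(q^2 - 4) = (q - 4)*(q - 2)*(q + 2)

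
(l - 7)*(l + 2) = l^2 - 5*l - 14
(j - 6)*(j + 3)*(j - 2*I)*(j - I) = j^4 - 3*j^3 - 3*I*j^3 - 20*j^2 + 9*I*j^2 + 6*j + 54*I*j + 36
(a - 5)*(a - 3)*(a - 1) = a^3 - 9*a^2 + 23*a - 15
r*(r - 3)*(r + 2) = r^3 - r^2 - 6*r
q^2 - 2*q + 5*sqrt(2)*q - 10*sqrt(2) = (q - 2)*(q + 5*sqrt(2))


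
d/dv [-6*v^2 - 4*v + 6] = -12*v - 4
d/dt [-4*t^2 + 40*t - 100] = 40 - 8*t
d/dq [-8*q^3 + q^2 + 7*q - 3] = -24*q^2 + 2*q + 7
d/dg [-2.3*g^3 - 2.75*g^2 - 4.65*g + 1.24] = -6.9*g^2 - 5.5*g - 4.65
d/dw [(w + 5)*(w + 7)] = 2*w + 12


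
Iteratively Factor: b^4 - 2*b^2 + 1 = (b + 1)*(b^3 - b^2 - b + 1) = (b - 1)*(b + 1)*(b^2 - 1) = (b - 1)^2*(b + 1)*(b + 1)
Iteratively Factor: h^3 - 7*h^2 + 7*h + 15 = (h - 5)*(h^2 - 2*h - 3) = (h - 5)*(h - 3)*(h + 1)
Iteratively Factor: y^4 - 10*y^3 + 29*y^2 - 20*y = (y - 1)*(y^3 - 9*y^2 + 20*y) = (y - 4)*(y - 1)*(y^2 - 5*y) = (y - 5)*(y - 4)*(y - 1)*(y)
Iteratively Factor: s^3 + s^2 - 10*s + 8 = (s - 2)*(s^2 + 3*s - 4) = (s - 2)*(s - 1)*(s + 4)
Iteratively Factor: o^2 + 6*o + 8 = (o + 4)*(o + 2)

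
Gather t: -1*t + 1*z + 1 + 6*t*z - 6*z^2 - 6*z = t*(6*z - 1) - 6*z^2 - 5*z + 1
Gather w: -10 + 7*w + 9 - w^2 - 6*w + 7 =-w^2 + w + 6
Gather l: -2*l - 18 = -2*l - 18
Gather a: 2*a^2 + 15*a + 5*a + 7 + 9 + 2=2*a^2 + 20*a + 18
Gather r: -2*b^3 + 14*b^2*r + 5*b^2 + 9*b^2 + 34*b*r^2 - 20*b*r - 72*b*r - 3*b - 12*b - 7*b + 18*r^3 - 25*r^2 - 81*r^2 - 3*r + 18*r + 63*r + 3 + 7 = -2*b^3 + 14*b^2 - 22*b + 18*r^3 + r^2*(34*b - 106) + r*(14*b^2 - 92*b + 78) + 10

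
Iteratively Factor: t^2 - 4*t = (t - 4)*(t)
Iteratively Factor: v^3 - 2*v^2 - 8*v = (v)*(v^2 - 2*v - 8) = v*(v - 4)*(v + 2)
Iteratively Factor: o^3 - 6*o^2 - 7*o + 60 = (o + 3)*(o^2 - 9*o + 20) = (o - 5)*(o + 3)*(o - 4)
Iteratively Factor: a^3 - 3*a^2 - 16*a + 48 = (a - 4)*(a^2 + a - 12) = (a - 4)*(a + 4)*(a - 3)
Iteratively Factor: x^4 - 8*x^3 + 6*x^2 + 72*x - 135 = (x - 5)*(x^3 - 3*x^2 - 9*x + 27) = (x - 5)*(x - 3)*(x^2 - 9) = (x - 5)*(x - 3)^2*(x + 3)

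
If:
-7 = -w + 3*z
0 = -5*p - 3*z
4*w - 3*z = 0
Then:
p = 28/15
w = -7/3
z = -28/9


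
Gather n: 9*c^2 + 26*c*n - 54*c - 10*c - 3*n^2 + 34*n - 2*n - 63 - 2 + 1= 9*c^2 - 64*c - 3*n^2 + n*(26*c + 32) - 64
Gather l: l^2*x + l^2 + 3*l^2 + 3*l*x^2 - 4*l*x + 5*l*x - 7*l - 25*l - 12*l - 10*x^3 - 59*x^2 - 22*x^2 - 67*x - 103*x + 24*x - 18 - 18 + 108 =l^2*(x + 4) + l*(3*x^2 + x - 44) - 10*x^3 - 81*x^2 - 146*x + 72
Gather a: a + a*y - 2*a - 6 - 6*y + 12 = a*(y - 1) - 6*y + 6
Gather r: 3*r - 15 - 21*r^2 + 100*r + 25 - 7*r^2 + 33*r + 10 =-28*r^2 + 136*r + 20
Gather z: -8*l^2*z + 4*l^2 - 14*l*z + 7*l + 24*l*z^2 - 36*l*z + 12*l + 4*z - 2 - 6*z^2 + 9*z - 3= 4*l^2 + 19*l + z^2*(24*l - 6) + z*(-8*l^2 - 50*l + 13) - 5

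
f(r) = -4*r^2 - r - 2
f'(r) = -8*r - 1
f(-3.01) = -35.23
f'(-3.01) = 23.08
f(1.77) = -16.30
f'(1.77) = -15.16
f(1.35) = -10.64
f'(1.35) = -11.80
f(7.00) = -205.00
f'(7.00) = -57.00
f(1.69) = -15.11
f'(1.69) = -14.52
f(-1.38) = -8.24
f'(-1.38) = 10.04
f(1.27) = -9.72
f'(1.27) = -11.16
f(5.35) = -121.84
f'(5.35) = -43.80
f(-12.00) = -566.00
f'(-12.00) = 95.00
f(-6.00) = -140.00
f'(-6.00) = 47.00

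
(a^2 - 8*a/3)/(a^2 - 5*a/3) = (3*a - 8)/(3*a - 5)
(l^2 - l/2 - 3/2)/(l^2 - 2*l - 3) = (l - 3/2)/(l - 3)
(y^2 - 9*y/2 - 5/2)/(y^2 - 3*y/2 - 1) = (y - 5)/(y - 2)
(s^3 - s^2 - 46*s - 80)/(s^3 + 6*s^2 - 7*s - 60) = (s^2 - 6*s - 16)/(s^2 + s - 12)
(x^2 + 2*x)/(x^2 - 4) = x/(x - 2)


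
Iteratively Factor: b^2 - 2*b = (b - 2)*(b)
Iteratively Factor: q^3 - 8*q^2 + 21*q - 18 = (q - 2)*(q^2 - 6*q + 9) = (q - 3)*(q - 2)*(q - 3)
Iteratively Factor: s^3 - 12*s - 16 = (s + 2)*(s^2 - 2*s - 8) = (s + 2)^2*(s - 4)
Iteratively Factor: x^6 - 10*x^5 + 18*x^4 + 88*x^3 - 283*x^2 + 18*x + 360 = (x + 1)*(x^5 - 11*x^4 + 29*x^3 + 59*x^2 - 342*x + 360) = (x - 5)*(x + 1)*(x^4 - 6*x^3 - x^2 + 54*x - 72) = (x - 5)*(x - 4)*(x + 1)*(x^3 - 2*x^2 - 9*x + 18) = (x - 5)*(x - 4)*(x - 3)*(x + 1)*(x^2 + x - 6) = (x - 5)*(x - 4)*(x - 3)*(x + 1)*(x + 3)*(x - 2)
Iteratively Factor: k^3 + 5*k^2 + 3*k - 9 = (k + 3)*(k^2 + 2*k - 3) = (k + 3)^2*(k - 1)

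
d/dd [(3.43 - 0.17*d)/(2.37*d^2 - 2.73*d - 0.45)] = (0.4029*d^2 - 16.2582*d + 9.4404)/(5.6169*d^4 - 12.9402*d^3 + 5.3199*d^2 + 2.457*d + 0.2025)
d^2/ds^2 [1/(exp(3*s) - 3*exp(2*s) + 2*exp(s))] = ((-9*exp(2*s) + 12*exp(s) - 2)*(exp(2*s) - 3*exp(s) + 2) + 2*(3*exp(2*s) - 6*exp(s) + 2)^2)*exp(-s)/(exp(2*s) - 3*exp(s) + 2)^3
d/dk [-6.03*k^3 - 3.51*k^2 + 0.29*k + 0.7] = -18.09*k^2 - 7.02*k + 0.29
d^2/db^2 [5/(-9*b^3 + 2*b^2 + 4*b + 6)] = 10*((27*b - 2)*(-9*b^3 + 2*b^2 + 4*b + 6) + (-27*b^2 + 4*b + 4)^2)/(-9*b^3 + 2*b^2 + 4*b + 6)^3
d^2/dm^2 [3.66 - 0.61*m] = 0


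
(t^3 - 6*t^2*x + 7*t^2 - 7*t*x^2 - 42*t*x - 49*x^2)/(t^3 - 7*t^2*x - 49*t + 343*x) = (t + x)/(t - 7)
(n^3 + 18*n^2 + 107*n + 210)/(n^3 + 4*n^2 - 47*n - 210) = (n + 7)/(n - 7)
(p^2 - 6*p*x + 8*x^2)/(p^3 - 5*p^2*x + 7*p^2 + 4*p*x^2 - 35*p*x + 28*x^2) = (-p + 2*x)/(-p^2 + p*x - 7*p + 7*x)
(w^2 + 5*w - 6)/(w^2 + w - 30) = (w - 1)/(w - 5)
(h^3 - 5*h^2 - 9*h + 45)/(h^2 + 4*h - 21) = (h^2 - 2*h - 15)/(h + 7)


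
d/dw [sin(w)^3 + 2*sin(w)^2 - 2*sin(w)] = (3*sin(w)^2 + 4*sin(w) - 2)*cos(w)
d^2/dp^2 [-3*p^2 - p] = -6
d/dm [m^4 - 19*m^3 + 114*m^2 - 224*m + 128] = 4*m^3 - 57*m^2 + 228*m - 224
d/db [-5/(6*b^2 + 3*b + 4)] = 15*(4*b + 1)/(6*b^2 + 3*b + 4)^2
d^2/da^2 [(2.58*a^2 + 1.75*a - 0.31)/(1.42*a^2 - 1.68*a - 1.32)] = (19.367096*a^3 + 25.265208*a^2 + 24.118416*a - 1.682832)/(2.863288*a^6 - 10.162656*a^5 + 4.03848*a^4 + 14.15232*a^3 - 3.75408*a^2 - 8.781696*a - 2.299968)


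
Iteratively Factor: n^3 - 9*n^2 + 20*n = (n)*(n^2 - 9*n + 20) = n*(n - 4)*(n - 5)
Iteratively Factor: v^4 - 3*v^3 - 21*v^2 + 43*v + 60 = (v + 1)*(v^3 - 4*v^2 - 17*v + 60) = (v - 5)*(v + 1)*(v^2 + v - 12) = (v - 5)*(v + 1)*(v + 4)*(v - 3)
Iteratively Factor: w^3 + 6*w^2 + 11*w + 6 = (w + 2)*(w^2 + 4*w + 3) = (w + 2)*(w + 3)*(w + 1)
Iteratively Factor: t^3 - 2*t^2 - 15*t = (t - 5)*(t^2 + 3*t) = (t - 5)*(t + 3)*(t)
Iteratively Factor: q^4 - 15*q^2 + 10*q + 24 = (q - 3)*(q^3 + 3*q^2 - 6*q - 8) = (q - 3)*(q + 1)*(q^2 + 2*q - 8) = (q - 3)*(q - 2)*(q + 1)*(q + 4)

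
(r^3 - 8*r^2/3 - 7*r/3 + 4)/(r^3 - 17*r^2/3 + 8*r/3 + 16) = (r - 1)/(r - 4)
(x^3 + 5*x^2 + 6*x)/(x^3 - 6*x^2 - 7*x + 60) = x*(x + 2)/(x^2 - 9*x + 20)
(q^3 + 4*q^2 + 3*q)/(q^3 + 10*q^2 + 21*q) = (q + 1)/(q + 7)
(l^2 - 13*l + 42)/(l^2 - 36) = (l - 7)/(l + 6)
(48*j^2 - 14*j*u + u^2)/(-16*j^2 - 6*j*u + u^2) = (-6*j + u)/(2*j + u)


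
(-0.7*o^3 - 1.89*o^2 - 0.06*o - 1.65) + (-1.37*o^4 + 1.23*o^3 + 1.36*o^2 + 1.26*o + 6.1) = -1.37*o^4 + 0.53*o^3 - 0.53*o^2 + 1.2*o + 4.45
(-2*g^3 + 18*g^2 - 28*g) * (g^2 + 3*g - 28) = -2*g^5 + 12*g^4 + 82*g^3 - 588*g^2 + 784*g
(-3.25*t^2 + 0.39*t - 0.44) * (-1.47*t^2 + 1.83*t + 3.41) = 4.7775*t^4 - 6.5208*t^3 - 9.722*t^2 + 0.5247*t - 1.5004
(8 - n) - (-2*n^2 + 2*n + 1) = 2*n^2 - 3*n + 7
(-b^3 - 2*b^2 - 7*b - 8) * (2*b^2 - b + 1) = -2*b^5 - 3*b^4 - 13*b^3 - 11*b^2 + b - 8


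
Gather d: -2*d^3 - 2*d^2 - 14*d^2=-2*d^3 - 16*d^2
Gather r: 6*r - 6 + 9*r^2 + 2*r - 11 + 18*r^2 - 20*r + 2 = 27*r^2 - 12*r - 15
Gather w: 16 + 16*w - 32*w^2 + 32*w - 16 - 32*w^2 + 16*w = -64*w^2 + 64*w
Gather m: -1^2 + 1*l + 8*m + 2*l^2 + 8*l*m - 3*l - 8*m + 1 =2*l^2 + 8*l*m - 2*l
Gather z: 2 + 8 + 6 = 16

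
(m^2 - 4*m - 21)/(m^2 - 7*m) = (m + 3)/m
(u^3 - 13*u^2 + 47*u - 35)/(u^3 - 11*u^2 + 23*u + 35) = (u - 1)/(u + 1)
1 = 1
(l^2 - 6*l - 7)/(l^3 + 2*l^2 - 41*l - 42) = (l - 7)/(l^2 + l - 42)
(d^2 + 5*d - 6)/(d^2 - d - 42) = (d - 1)/(d - 7)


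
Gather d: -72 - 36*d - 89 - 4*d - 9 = -40*d - 170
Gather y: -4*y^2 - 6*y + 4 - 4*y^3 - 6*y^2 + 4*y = -4*y^3 - 10*y^2 - 2*y + 4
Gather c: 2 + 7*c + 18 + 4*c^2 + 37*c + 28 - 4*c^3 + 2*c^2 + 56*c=-4*c^3 + 6*c^2 + 100*c + 48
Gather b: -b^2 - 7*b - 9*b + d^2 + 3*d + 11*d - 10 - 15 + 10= -b^2 - 16*b + d^2 + 14*d - 15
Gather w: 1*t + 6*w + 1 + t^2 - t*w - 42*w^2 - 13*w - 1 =t^2 + t - 42*w^2 + w*(-t - 7)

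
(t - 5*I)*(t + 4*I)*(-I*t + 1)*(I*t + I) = t^4 + t^3 + 21*t^2 + 21*t + 20*I*t + 20*I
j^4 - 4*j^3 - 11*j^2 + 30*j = j*(j - 5)*(j - 2)*(j + 3)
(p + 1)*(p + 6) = p^2 + 7*p + 6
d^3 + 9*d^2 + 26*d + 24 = (d + 2)*(d + 3)*(d + 4)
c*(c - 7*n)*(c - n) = c^3 - 8*c^2*n + 7*c*n^2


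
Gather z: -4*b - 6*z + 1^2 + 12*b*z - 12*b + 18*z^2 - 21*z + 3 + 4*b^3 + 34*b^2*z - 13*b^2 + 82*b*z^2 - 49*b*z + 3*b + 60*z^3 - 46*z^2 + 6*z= 4*b^3 - 13*b^2 - 13*b + 60*z^3 + z^2*(82*b - 28) + z*(34*b^2 - 37*b - 21) + 4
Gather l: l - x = l - x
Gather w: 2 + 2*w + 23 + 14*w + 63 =16*w + 88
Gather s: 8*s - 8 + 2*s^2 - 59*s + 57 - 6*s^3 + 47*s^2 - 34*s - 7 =-6*s^3 + 49*s^2 - 85*s + 42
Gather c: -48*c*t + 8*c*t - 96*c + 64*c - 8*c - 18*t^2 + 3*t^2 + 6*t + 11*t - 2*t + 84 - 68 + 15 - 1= c*(-40*t - 40) - 15*t^2 + 15*t + 30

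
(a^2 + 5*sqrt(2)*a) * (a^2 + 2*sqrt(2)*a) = a^4 + 7*sqrt(2)*a^3 + 20*a^2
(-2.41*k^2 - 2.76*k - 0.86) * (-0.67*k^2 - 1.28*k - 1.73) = 1.6147*k^4 + 4.934*k^3 + 8.2783*k^2 + 5.8756*k + 1.4878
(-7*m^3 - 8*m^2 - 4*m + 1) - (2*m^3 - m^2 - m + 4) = -9*m^3 - 7*m^2 - 3*m - 3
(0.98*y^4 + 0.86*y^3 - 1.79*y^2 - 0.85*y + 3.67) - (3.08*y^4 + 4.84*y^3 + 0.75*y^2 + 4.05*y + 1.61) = -2.1*y^4 - 3.98*y^3 - 2.54*y^2 - 4.9*y + 2.06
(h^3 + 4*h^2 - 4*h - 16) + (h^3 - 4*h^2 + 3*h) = 2*h^3 - h - 16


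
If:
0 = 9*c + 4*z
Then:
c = -4*z/9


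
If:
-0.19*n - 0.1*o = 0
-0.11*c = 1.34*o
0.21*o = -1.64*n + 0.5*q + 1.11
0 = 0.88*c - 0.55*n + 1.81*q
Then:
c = 3.83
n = 0.17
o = -0.31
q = -1.81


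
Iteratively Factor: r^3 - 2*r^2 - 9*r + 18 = (r + 3)*(r^2 - 5*r + 6) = (r - 2)*(r + 3)*(r - 3)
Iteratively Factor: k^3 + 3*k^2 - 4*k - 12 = (k - 2)*(k^2 + 5*k + 6) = (k - 2)*(k + 3)*(k + 2)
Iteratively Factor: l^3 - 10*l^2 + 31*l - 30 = (l - 5)*(l^2 - 5*l + 6) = (l - 5)*(l - 2)*(l - 3)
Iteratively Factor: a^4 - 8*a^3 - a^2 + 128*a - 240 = (a - 3)*(a^3 - 5*a^2 - 16*a + 80) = (a - 5)*(a - 3)*(a^2 - 16) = (a - 5)*(a - 4)*(a - 3)*(a + 4)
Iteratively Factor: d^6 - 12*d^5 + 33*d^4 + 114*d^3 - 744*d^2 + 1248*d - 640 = (d - 5)*(d^5 - 7*d^4 - 2*d^3 + 104*d^2 - 224*d + 128) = (d - 5)*(d - 2)*(d^4 - 5*d^3 - 12*d^2 + 80*d - 64) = (d - 5)*(d - 4)*(d - 2)*(d^3 - d^2 - 16*d + 16) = (d - 5)*(d - 4)*(d - 2)*(d + 4)*(d^2 - 5*d + 4) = (d - 5)*(d - 4)*(d - 2)*(d - 1)*(d + 4)*(d - 4)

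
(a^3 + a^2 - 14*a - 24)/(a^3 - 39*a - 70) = (a^2 - a - 12)/(a^2 - 2*a - 35)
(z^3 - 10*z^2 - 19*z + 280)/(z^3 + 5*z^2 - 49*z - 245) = (z - 8)/(z + 7)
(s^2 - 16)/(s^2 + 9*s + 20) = (s - 4)/(s + 5)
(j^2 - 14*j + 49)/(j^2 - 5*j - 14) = (j - 7)/(j + 2)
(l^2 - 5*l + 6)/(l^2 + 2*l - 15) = (l - 2)/(l + 5)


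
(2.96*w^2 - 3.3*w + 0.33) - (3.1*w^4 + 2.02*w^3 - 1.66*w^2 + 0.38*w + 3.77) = -3.1*w^4 - 2.02*w^3 + 4.62*w^2 - 3.68*w - 3.44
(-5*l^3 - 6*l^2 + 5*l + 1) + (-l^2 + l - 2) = -5*l^3 - 7*l^2 + 6*l - 1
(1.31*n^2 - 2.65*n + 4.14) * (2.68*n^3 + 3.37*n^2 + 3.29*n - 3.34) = 3.5108*n^5 - 2.6873*n^4 + 6.4746*n^3 + 0.857899999999999*n^2 + 22.4716*n - 13.8276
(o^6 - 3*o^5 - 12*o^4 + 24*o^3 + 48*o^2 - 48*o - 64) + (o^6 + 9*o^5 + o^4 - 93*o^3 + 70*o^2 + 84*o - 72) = 2*o^6 + 6*o^5 - 11*o^4 - 69*o^3 + 118*o^2 + 36*o - 136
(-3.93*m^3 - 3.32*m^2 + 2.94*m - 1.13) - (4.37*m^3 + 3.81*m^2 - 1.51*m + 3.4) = -8.3*m^3 - 7.13*m^2 + 4.45*m - 4.53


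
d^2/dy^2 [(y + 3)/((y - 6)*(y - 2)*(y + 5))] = 2*(3*y^5 + 9*y^4 - 35*y^3 - 531*y^2 + 756*y + 4572)/(y^9 - 9*y^8 - 57*y^7 + 657*y^6 + 516*y^5 - 15516*y^4 + 19088*y^3 + 108720*y^2 - 302400*y + 216000)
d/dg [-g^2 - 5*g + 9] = -2*g - 5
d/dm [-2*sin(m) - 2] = -2*cos(m)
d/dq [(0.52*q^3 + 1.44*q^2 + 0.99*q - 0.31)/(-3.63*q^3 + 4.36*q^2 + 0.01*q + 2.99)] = (8.88178419700125e-16*q^5 + 7.4944*q^4 + 7.1978*q^3 - 3.0135*q^2 + 11.3144*q + 2.9632)/(13.1769*q^6 - 31.6536*q^5 + 18.937*q^4 - 21.6202*q^3 + 26.0729*q^2 + 0.0598*q + 8.9401)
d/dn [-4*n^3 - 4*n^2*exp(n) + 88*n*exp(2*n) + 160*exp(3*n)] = -4*n^2*exp(n) - 12*n^2 + 176*n*exp(2*n) - 8*n*exp(n) + 480*exp(3*n) + 88*exp(2*n)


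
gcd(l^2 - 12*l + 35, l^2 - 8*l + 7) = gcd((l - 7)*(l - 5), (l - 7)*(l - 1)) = l - 7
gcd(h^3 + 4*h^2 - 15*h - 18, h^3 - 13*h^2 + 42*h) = 1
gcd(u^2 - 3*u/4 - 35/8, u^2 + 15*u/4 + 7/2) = u + 7/4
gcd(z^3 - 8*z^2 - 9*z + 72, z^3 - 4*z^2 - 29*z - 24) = z^2 - 5*z - 24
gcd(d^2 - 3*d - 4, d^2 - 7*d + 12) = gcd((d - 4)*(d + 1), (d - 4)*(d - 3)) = d - 4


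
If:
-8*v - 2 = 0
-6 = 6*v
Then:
No Solution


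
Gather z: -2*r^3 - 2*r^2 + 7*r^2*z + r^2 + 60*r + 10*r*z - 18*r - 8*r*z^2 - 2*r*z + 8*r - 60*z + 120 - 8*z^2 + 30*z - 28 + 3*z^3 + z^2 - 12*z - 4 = -2*r^3 - r^2 + 50*r + 3*z^3 + z^2*(-8*r - 7) + z*(7*r^2 + 8*r - 42) + 88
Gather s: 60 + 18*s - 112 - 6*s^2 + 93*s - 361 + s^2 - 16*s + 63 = -5*s^2 + 95*s - 350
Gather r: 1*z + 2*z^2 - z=2*z^2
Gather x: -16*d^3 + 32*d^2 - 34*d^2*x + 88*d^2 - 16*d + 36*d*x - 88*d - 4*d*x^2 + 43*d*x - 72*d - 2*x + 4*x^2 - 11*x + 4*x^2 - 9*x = -16*d^3 + 120*d^2 - 176*d + x^2*(8 - 4*d) + x*(-34*d^2 + 79*d - 22)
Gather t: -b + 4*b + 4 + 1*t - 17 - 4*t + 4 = 3*b - 3*t - 9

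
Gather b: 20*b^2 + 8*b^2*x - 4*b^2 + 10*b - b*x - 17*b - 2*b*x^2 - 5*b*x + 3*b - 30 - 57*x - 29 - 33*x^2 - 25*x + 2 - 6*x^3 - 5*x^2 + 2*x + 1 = b^2*(8*x + 16) + b*(-2*x^2 - 6*x - 4) - 6*x^3 - 38*x^2 - 80*x - 56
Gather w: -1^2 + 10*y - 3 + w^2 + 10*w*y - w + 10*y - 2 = w^2 + w*(10*y - 1) + 20*y - 6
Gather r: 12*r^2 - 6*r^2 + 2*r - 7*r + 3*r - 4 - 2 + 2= 6*r^2 - 2*r - 4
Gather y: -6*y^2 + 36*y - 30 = -6*y^2 + 36*y - 30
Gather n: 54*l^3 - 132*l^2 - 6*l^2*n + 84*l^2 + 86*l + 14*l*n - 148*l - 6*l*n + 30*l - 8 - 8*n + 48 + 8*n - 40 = 54*l^3 - 48*l^2 - 32*l + n*(-6*l^2 + 8*l)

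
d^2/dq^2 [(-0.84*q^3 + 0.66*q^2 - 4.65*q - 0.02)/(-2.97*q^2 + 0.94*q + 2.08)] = (-7.105427357601e-15*q^5 + 90.21201*q^3 - 13.55058*q^2 + 193.82508*q - 23.61176)/(26.198073*q^6 - 24.874938*q^5 - 47.16954*q^4 + 34.01108*q^3 + 33.03456*q^2 - 12.200448*q - 8.998912)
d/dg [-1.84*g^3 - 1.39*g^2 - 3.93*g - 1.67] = -5.52*g^2 - 2.78*g - 3.93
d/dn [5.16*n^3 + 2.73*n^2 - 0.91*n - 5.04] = 15.48*n^2 + 5.46*n - 0.91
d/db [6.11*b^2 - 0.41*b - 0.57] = 12.22*b - 0.41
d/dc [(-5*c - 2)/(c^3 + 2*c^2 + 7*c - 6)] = 2*(5*c^3 + 8*c^2 + 4*c + 22)/(c^6 + 4*c^5 + 18*c^4 + 16*c^3 + 25*c^2 - 84*c + 36)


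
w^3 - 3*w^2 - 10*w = w*(w - 5)*(w + 2)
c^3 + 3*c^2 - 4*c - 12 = (c - 2)*(c + 2)*(c + 3)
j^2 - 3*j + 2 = (j - 2)*(j - 1)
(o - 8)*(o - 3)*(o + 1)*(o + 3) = o^4 - 7*o^3 - 17*o^2 + 63*o + 72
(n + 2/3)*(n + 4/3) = n^2 + 2*n + 8/9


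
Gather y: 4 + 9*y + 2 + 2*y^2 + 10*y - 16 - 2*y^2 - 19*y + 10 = 0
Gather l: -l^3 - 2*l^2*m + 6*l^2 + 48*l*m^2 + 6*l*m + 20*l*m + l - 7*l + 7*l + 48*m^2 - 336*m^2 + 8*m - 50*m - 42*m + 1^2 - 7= -l^3 + l^2*(6 - 2*m) + l*(48*m^2 + 26*m + 1) - 288*m^2 - 84*m - 6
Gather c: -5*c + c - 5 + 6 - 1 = -4*c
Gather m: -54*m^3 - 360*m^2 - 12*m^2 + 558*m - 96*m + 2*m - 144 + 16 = -54*m^3 - 372*m^2 + 464*m - 128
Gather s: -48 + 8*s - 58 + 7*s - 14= 15*s - 120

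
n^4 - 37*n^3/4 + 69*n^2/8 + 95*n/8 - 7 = (n - 8)*(n - 7/4)*(n - 1/2)*(n + 1)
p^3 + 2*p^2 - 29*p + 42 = (p - 3)*(p - 2)*(p + 7)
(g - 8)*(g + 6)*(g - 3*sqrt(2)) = g^3 - 3*sqrt(2)*g^2 - 2*g^2 - 48*g + 6*sqrt(2)*g + 144*sqrt(2)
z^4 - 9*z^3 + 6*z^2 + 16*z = z*(z - 8)*(z - 2)*(z + 1)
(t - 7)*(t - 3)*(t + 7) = t^3 - 3*t^2 - 49*t + 147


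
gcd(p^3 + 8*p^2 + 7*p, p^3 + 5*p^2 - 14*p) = p^2 + 7*p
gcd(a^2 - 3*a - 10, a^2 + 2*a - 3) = 1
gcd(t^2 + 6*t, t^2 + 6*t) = t^2 + 6*t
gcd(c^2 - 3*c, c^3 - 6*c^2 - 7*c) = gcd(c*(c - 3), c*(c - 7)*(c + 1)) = c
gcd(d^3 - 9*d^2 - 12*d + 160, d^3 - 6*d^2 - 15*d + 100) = d^2 - d - 20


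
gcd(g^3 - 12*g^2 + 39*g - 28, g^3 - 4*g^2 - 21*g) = g - 7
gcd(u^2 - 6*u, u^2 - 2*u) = u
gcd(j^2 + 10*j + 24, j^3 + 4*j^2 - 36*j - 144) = j^2 + 10*j + 24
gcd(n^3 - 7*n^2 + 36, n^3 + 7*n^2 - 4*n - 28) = n + 2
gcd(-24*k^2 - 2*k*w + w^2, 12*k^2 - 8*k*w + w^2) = -6*k + w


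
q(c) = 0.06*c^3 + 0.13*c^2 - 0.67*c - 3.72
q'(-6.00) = 4.25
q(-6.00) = -7.98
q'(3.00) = 1.73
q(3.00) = -2.94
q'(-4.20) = 1.41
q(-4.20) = -3.06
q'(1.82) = 0.40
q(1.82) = -4.15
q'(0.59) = -0.45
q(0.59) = -4.06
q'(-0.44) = -0.75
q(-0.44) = -3.41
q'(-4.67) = 2.04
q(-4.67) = -3.87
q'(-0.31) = -0.73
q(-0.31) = -3.50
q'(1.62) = 0.22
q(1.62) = -4.21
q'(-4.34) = 1.59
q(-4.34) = -3.27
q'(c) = 0.18*c^2 + 0.26*c - 0.67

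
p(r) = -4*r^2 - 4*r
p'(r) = -8*r - 4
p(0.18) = -0.85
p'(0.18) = -5.44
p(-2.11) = -9.37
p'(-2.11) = 12.88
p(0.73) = -5.05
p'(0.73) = -9.84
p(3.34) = -57.98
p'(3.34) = -30.72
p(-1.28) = -1.43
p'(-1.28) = 6.24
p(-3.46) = -34.05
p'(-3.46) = 23.68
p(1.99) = -23.80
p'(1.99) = -19.92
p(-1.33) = -1.76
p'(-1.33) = 6.64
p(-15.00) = -840.00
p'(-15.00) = 116.00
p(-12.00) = -528.00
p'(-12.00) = 92.00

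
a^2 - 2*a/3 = a*(a - 2/3)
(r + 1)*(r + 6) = r^2 + 7*r + 6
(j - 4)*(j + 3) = j^2 - j - 12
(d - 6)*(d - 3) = d^2 - 9*d + 18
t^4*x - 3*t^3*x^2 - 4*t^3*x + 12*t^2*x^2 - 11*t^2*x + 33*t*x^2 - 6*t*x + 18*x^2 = (t - 6)*(t + 1)*(t - 3*x)*(t*x + x)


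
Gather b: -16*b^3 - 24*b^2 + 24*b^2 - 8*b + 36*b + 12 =-16*b^3 + 28*b + 12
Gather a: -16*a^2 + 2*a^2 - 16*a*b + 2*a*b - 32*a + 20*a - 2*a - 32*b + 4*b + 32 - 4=-14*a^2 + a*(-14*b - 14) - 28*b + 28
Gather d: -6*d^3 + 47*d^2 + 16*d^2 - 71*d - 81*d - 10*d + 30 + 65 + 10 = -6*d^3 + 63*d^2 - 162*d + 105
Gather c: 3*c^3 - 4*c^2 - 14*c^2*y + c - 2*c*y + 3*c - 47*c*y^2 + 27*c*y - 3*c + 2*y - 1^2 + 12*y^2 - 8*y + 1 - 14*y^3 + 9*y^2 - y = 3*c^3 + c^2*(-14*y - 4) + c*(-47*y^2 + 25*y + 1) - 14*y^3 + 21*y^2 - 7*y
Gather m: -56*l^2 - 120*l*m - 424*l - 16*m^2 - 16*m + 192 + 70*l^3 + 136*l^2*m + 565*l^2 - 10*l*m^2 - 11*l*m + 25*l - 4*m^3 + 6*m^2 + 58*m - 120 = 70*l^3 + 509*l^2 - 399*l - 4*m^3 + m^2*(-10*l - 10) + m*(136*l^2 - 131*l + 42) + 72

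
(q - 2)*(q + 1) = q^2 - q - 2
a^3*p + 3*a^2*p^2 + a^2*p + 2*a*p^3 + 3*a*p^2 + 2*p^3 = (a + p)*(a + 2*p)*(a*p + p)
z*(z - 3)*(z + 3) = z^3 - 9*z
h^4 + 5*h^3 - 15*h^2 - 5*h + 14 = (h - 2)*(h - 1)*(h + 1)*(h + 7)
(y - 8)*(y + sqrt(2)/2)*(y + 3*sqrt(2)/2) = y^3 - 8*y^2 + 2*sqrt(2)*y^2 - 16*sqrt(2)*y + 3*y/2 - 12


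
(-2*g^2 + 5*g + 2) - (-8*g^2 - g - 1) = 6*g^2 + 6*g + 3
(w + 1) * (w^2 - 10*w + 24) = w^3 - 9*w^2 + 14*w + 24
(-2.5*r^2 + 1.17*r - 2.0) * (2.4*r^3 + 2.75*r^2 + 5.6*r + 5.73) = -6.0*r^5 - 4.067*r^4 - 15.5825*r^3 - 13.273*r^2 - 4.4959*r - 11.46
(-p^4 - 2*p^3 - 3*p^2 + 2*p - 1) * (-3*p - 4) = 3*p^5 + 10*p^4 + 17*p^3 + 6*p^2 - 5*p + 4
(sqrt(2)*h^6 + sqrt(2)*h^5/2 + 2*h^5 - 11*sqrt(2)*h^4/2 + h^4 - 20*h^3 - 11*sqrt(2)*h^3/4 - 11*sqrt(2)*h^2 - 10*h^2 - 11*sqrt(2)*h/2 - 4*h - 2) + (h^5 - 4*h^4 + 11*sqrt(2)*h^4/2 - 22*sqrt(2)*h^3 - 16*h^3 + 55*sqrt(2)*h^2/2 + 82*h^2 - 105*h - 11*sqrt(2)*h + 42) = sqrt(2)*h^6 + sqrt(2)*h^5/2 + 3*h^5 - 3*h^4 - 36*h^3 - 99*sqrt(2)*h^3/4 + 33*sqrt(2)*h^2/2 + 72*h^2 - 109*h - 33*sqrt(2)*h/2 + 40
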